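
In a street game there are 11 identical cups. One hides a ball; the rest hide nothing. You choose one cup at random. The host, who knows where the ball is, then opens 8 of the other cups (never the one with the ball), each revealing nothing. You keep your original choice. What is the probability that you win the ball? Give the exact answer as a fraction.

The host can always open 8 empty cups regardless of your choice, so the reveals give no information about your original cup.
P(win by staying) = 1/11.

1/11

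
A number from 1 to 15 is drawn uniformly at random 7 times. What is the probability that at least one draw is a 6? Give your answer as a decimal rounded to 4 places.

0.3830

P(no draw is a 6) = (14/15)^7 ≈ 0.6170.
P(at least one) = 1 − 0.6170 = 0.3830.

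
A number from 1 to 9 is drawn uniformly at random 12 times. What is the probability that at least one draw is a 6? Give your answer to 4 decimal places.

P(no draw is a 6) = (8/9)^12 ≈ 0.2433.
P(at least one) = 1 − 0.2433 = 0.7567.

0.7567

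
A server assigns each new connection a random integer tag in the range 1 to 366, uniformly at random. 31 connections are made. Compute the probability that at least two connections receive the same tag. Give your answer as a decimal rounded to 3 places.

0.729

It's easier to compute the probability that all 31 are distinct.
P(all distinct) = 366/366 · 365/366 · ··· · 336/366 ≈ 0.271.
So the probability of at least one match is 1 − 0.271 = 0.729.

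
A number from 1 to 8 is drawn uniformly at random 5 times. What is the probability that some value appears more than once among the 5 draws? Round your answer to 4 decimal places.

0.7949

P(all 5 different) = 8/8 · 7/8 · ··· · 4/8 ≈ 0.2051.
P(at least two equal) = 1 − 0.2051 = 0.7949.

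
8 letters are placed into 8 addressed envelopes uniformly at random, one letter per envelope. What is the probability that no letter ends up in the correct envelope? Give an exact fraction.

2119/5760

This is the derangement probability: permutations of 8 with no fixed point.
D(8) = 8! · (1 − 1/1! + 1/2! − ··· + (−1)^8/8!) = 14833.
P = 14833/40320 = 2119/5760.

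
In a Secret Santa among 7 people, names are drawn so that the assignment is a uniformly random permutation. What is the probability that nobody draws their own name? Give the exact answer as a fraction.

This is the derangement probability: permutations of 7 with no fixed point.
D(7) = 7! · (1 − 1/1! + 1/2! − ··· + (−1)^7/7!) = 1854.
P = 1854/5040 = 103/280.

103/280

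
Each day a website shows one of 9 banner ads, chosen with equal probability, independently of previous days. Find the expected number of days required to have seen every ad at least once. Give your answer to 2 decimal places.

25.46

After i distinct types are collected, each trial gives a new one with probability (9−i)/9, so the expected wait for the next new type is 9/(9−i).
E = 9/9 + 9/8 + 9/7 + 9/6 + 9/5 + 9/4 + 9/3 + 9/2 + 9/1 = 7129/280 ≈ 25.46.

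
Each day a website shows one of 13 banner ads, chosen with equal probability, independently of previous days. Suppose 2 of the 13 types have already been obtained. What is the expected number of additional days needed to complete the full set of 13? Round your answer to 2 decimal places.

Starting from 2 distinct types, each trial gives a new one with probability (13−i)/13 when i types are held, so the wait for the next new type is 13/(13−i).
E = 13/11 + 13/10 + 13/9 + 13/8 + 13/7 + 13/6 + 13/5 + 13/4 + 13/3 + 13/2 + 13/1 = 1088243/27720 ≈ 39.26.

39.26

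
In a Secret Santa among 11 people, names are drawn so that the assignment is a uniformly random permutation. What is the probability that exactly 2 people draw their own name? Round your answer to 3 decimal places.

Choose which 2 of the 11 are fixed: C(11,2) = 55 ways.
The remaining 9 must have no fixed point: D(9) = 133496.
P = 55·133496/39916800 = 16687/90720 ≈ 0.184.

0.184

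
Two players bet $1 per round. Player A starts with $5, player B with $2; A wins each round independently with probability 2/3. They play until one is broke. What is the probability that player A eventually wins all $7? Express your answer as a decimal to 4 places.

0.9764

Let r = q/p = (1/3)/(2/3) = 1/2. The recurrence P(i) = p·P(i+1) + q·P(i−1) with P(0)=0, P(7)=1 gives P(i) = (1 − r^i)/(1 − r^7).
P(5) = (1 − (1/2)^5) / (1 − (1/2)^7) = 124/127 ≈ 0.9764.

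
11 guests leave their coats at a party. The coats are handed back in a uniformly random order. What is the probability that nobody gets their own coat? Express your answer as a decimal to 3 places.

0.368

This is the derangement probability: permutations of 11 with no fixed point.
D(11) = 11! · (1 − 1/1! + 1/2! − ··· + (−1)^11/11!) = 14684570.
P = 14684570/39916800 = 1468457/3991680 ≈ 0.368.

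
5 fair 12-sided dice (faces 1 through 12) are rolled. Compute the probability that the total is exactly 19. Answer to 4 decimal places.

0.0120

There are 12^5 = 248832 equally likely outcomes.
The number of ordered 5-tuples from {1,…,12} summing to 19 is 2985.
P(sum = 19) = 2985/248832 = 995/82944 ≈ 0.0120.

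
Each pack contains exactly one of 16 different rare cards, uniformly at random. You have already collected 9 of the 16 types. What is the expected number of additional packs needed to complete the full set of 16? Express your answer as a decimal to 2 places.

41.49

Starting from 9 distinct types, each trial gives a new one with probability (16−i)/16 when i types are held, so the wait for the next new type is 16/(16−i).
E = 16/7 + 16/6 + 16/5 + 16/4 + 16/3 + 16/2 + 16/1 = 1452/35 ≈ 41.49.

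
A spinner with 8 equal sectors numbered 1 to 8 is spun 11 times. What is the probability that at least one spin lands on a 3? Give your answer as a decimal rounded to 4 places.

P(no spin lands on a 3) = (7/8)^11 ≈ 0.2302.
P(at least one) = 1 − 0.2302 = 0.7698.

0.7698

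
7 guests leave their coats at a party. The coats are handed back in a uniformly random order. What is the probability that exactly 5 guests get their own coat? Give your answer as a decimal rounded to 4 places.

Choose which 5 of the 7 are fixed: C(7,5) = 21 ways.
The remaining 2 must have no fixed point: D(2) = 1.
P = 21·1/5040 = 1/240 ≈ 0.0042.

0.0042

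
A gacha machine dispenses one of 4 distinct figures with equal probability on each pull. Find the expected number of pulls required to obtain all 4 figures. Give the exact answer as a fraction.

After i distinct types are collected, each trial gives a new one with probability (4−i)/4, so the expected wait for the next new type is 4/(4−i).
E = 4/4 + 4/3 + 4/2 + 4/1 = 25/3.

25/3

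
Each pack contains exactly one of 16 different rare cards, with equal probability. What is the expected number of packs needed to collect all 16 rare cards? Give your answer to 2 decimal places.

54.09

After i distinct types are collected, each trial gives a new one with probability (16−i)/16, so the expected wait for the next new type is 16/(16−i).
E = 16/16 + 16/15 + 16/14 + 16/13 + 16/12 + 16/11 + 16/10 + 16/9 + 16/8 + 16/7 + 16/6 + 16/5 + 16/4 + 16/3 + 16/2 + 16/1 = 2436559/45045 ≈ 54.09.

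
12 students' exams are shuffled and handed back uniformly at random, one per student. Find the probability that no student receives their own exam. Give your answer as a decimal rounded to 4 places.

0.3679

This is the derangement probability: permutations of 12 with no fixed point.
D(12) = 12! · (1 − 1/1! + 1/2! − ··· + (−1)^12/12!) = 176214841.
P = 176214841/479001600 = 16019531/43545600 ≈ 0.3679.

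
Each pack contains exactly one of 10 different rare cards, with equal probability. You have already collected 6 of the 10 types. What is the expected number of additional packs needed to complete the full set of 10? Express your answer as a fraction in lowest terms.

125/6

Starting from 6 distinct types, each trial gives a new one with probability (10−i)/10 when i types are held, so the wait for the next new type is 10/(10−i).
E = 10/4 + 10/3 + 10/2 + 10/1 = 125/6.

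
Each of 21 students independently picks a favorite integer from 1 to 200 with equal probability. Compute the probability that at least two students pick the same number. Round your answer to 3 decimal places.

0.663

It's easier to compute the probability that all 21 are distinct.
P(all distinct) = 200/200 · 199/200 · ··· · 180/200 ≈ 0.337.
So the probability of at least one match is 1 − 0.337 = 0.663.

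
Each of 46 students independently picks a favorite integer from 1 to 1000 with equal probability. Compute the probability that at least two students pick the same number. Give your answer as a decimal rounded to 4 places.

0.6504

It's easier to compute the probability that all 46 are distinct.
P(all distinct) = 1000/1000 · 999/1000 · ··· · 955/1000 ≈ 0.3496.
So the probability of at least one match is 1 − 0.3496 = 0.6504.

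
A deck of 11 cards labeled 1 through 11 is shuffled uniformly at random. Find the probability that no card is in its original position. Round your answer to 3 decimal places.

0.368

This is the derangement probability: permutations of 11 with no fixed point.
D(11) = 11! · (1 − 1/1! + 1/2! − ··· + (−1)^11/11!) = 14684570.
P = 14684570/39916800 = 1468457/3991680 ≈ 0.368.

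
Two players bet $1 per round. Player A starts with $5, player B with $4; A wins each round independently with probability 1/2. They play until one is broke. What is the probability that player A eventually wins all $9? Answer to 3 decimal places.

0.556

With a fair step, P(i) = ½P(i−1) + ½P(i+1) with P(0)=0, P(9)=1 has the linear solution P(i) = i/9.
P(5) = 5/9 ≈ 0.556.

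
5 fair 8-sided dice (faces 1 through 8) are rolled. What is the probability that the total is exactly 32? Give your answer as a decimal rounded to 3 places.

0.015

There are 8^5 = 32768 equally likely outcomes.
The number of ordered 5-tuples from {1,…,8} summing to 32 is 490.
P(sum = 32) = 490/32768 = 245/16384 ≈ 0.015.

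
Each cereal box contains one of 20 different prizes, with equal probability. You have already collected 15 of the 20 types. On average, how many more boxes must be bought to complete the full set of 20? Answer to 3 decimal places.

45.667

Starting from 15 distinct types, each trial gives a new one with probability (20−i)/20 when i types are held, so the wait for the next new type is 20/(20−i).
E = 20/5 + 20/4 + 20/3 + 20/2 + 20/1 = 137/3 ≈ 45.667.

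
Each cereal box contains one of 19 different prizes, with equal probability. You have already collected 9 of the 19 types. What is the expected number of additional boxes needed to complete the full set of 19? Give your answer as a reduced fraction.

Starting from 9 distinct types, each trial gives a new one with probability (19−i)/19 when i types are held, so the wait for the next new type is 19/(19−i).
E = 19/10 + 19/9 + 19/8 + 19/7 + 19/6 + 19/5 + 19/4 + 19/3 + 19/2 + 19/1 = 140239/2520.

140239/2520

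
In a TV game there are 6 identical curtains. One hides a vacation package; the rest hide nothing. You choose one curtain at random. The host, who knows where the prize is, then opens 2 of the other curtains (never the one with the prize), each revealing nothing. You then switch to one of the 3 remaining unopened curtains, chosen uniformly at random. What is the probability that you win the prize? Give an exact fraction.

5/18

Your original curtain holds the prize with probability 1/6, so the other 5 collectively hold it with probability 5/6.
The host can always find 2 empty curtains to open, so the reveals don't change that 5/6; it is now spread over the 3 remaining unopened curtains.
P(win by switching) = (5/6) · (1/3) = 5/18.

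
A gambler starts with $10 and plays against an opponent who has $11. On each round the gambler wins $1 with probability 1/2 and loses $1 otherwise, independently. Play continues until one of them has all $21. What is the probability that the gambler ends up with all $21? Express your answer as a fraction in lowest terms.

With a fair step, P(i) = ½P(i−1) + ½P(i+1) with P(0)=0, P(21)=1 has the linear solution P(i) = i/21.
P(10) = 10/21.

10/21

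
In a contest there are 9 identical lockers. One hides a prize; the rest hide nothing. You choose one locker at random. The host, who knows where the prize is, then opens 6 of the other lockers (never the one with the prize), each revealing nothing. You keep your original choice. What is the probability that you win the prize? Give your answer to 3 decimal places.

0.111

The host can always open 6 empty lockers regardless of your choice, so the reveals give no information about your original locker.
P(win by staying) = 1/9 ≈ 0.111.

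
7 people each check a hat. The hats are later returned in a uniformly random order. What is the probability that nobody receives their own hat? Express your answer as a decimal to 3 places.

This is the derangement probability: permutations of 7 with no fixed point.
D(7) = 7! · (1 − 1/1! + 1/2! − ··· + (−1)^7/7!) = 1854.
P = 1854/5040 = 103/280 ≈ 0.368.

0.368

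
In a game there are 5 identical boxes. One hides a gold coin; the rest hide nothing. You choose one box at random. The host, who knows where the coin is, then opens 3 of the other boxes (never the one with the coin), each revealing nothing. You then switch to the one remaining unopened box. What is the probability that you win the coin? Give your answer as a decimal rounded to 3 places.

Your original box holds the coin with probability 1/5, so the other 4 collectively hold it with probability 4/5.
The host can always find 3 empty boxes to open, so the reveals don't change that 4/5; it is now spread over the 1 remaining unopened box.
P(win by switching) = (4/5) · (1/1) = 4/5 ≈ 0.800.

0.800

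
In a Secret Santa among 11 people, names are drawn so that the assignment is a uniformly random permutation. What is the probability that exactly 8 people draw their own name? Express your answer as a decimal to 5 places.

Choose which 8 of the 11 are fixed: C(11,8) = 165 ways.
The remaining 3 must have no fixed point: D(3) = 2.
P = 165·2/39916800 = 1/120960 ≈ 0.00001.

0.00001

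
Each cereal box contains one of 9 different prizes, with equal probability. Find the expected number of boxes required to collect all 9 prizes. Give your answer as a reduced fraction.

After i distinct types are collected, each trial gives a new one with probability (9−i)/9, so the expected wait for the next new type is 9/(9−i).
E = 9/9 + 9/8 + 9/7 + 9/6 + 9/5 + 9/4 + 9/3 + 9/2 + 9/1 = 7129/280.

7129/280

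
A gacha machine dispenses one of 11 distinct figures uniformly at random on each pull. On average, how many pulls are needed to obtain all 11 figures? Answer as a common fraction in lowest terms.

After i distinct types are collected, each trial gives a new one with probability (11−i)/11, so the expected wait for the next new type is 11/(11−i).
E = 11/11 + 11/10 + 11/9 + 11/8 + 11/7 + 11/6 + 11/5 + 11/4 + 11/3 + 11/2 + 11/1 = 83711/2520.

83711/2520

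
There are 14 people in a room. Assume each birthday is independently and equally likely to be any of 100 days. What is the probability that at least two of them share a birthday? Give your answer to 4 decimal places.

0.6148

It's easier to compute the probability that all 14 are distinct.
P(all distinct) = 100/100 · 99/100 · ··· · 87/100 ≈ 0.3852.
So the probability of at least one match is 1 − 0.3852 = 0.6148.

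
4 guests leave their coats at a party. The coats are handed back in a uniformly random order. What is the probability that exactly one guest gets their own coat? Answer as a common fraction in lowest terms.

1/3

Choose which one is fixed: C(4,1) = 4 ways.
The remaining 3 must have no fixed point: D(3) = 2.
P = 4·2/24 = 1/3.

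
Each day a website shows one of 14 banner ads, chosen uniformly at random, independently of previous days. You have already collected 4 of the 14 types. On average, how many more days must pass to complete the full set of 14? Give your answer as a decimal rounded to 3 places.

Starting from 4 distinct types, each trial gives a new one with probability (14−i)/14 when i types are held, so the wait for the next new type is 14/(14−i).
E = 14/10 + 14/9 + 14/8 + 14/7 + 14/6 + 14/5 + 14/4 + 14/3 + 14/2 + 14/1 = 7381/180 ≈ 41.006.

41.006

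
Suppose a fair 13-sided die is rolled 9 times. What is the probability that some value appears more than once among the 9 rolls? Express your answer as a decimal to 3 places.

P(all 9 different) = 13/13 · 12/13 · ··· · 5/13 ≈ 0.024.
P(at least two equal) = 1 − 0.024 = 0.976.

0.976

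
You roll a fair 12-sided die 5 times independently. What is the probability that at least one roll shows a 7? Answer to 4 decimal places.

P(no roll shows a 7) = (11/12)^5 ≈ 0.6472.
P(at least one) = 1 − 0.6472 = 0.3528.

0.3528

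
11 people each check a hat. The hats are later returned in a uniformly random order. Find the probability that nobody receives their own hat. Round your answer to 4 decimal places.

0.3679

This is the derangement probability: permutations of 11 with no fixed point.
D(11) = 11! · (1 − 1/1! + 1/2! − ··· + (−1)^11/11!) = 14684570.
P = 14684570/39916800 = 1468457/3991680 ≈ 0.3679.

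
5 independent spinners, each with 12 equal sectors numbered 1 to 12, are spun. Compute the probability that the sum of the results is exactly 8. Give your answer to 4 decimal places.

There are 12^5 = 248832 equally likely outcomes.
The number of ordered 5-tuples from {1,…,12} summing to 8 is 35.
P(sum = 8) = 35/248832 ≈ 0.0001.

0.0001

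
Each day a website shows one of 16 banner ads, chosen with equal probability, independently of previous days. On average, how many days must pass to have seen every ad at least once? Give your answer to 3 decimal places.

After i distinct types are collected, each trial gives a new one with probability (16−i)/16, so the expected wait for the next new type is 16/(16−i).
E = 16/16 + 16/15 + 16/14 + 16/13 + 16/12 + 16/11 + 16/10 + 16/9 + 16/8 + 16/7 + 16/6 + 16/5 + 16/4 + 16/3 + 16/2 + 16/1 = 2436559/45045 ≈ 54.092.

54.092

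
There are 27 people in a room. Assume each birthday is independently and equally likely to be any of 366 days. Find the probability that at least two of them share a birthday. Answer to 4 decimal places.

It's easier to compute the probability that all 27 are distinct.
P(all distinct) = 366/366 · 365/366 · ··· · 340/366 ≈ 0.3742.
So the probability of at least one match is 1 − 0.3742 = 0.6258.

0.6258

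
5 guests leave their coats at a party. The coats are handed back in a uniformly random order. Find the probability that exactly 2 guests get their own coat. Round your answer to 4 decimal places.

Choose which 2 of the 5 are fixed: C(5,2) = 10 ways.
The remaining 3 must have no fixed point: D(3) = 2.
P = 10·2/120 = 1/6 ≈ 0.1667.

0.1667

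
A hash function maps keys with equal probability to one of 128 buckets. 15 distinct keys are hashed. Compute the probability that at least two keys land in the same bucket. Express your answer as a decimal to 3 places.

It's easier to compute the probability that all 15 are distinct.
P(all distinct) = 128/128 · 127/128 · ··· · 114/128 ≈ 0.426.
So the probability of at least one match is 1 − 0.426 = 0.574.

0.574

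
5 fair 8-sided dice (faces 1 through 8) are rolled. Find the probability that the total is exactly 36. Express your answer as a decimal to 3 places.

There are 8^5 = 32768 equally likely outcomes.
The number of ordered 5-tuples from {1,…,8} summing to 36 is 70.
P(sum = 36) = 70/32768 = 35/16384 ≈ 0.002.

0.002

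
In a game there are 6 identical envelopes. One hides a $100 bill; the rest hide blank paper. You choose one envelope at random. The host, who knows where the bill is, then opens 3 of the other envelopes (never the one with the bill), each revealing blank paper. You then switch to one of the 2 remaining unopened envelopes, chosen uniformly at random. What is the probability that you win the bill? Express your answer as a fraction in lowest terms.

5/12

Your original envelope holds the bill with probability 1/6, so the other 5 collectively hold it with probability 5/6.
The host can always find 3 empty envelopes to open, so the reveals don't change that 5/6; it is now spread over the 2 remaining unopened envelopes.
P(win by switching) = (5/6) · (1/2) = 5/12.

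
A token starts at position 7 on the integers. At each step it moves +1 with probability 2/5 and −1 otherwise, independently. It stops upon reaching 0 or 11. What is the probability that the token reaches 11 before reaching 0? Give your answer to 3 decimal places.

0.188

Let r = q/p = (3/5)/(2/5) = 3/2. The recurrence P(i) = p·P(i+1) + q·P(i−1) with P(0)=0, P(11)=1 gives P(i) = (1 − r^i)/(1 − r^11).
P(7) = (1 − (3/2)^7) / (1 − (3/2)^11) = 32944/175099 ≈ 0.188.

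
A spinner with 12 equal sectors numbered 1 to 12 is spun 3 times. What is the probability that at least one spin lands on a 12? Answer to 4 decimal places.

P(no spin lands on a 12) = (11/12)^3 ≈ 0.7703.
P(at least one) = 1 − 0.7703 = 0.2297.

0.2297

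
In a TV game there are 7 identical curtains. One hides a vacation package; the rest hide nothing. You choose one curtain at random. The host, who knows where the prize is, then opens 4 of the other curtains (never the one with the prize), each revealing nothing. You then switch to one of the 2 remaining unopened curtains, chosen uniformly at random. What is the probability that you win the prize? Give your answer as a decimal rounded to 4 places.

Your original curtain holds the prize with probability 1/7, so the other 6 collectively hold it with probability 6/7.
The host can always find 4 empty curtains to open, so the reveals don't change that 6/7; it is now spread over the 2 remaining unopened curtains.
P(win by switching) = (6/7) · (1/2) = 3/7 ≈ 0.4286.

0.4286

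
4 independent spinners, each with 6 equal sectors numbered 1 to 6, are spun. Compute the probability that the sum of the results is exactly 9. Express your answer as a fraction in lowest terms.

7/162

There are 6^4 = 1296 equally likely outcomes.
The number of ordered 4-tuples from {1,…,6} summing to 9 is 56.
P(sum = 9) = 56/1296 = 7/162.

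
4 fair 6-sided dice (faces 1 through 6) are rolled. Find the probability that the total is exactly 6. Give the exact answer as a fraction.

5/648

There are 6^4 = 1296 equally likely outcomes.
The number of ordered 4-tuples from {1,…,6} summing to 6 is 10.
P(sum = 6) = 10/1296 = 5/648.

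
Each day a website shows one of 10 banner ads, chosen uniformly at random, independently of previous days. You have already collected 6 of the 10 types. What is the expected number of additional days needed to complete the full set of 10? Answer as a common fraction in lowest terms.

125/6

Starting from 6 distinct types, each trial gives a new one with probability (10−i)/10 when i types are held, so the wait for the next new type is 10/(10−i).
E = 10/4 + 10/3 + 10/2 + 10/1 = 125/6.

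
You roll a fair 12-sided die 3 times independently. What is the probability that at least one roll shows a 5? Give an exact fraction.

397/1728

P(no roll shows a 5) = (11/12)^3 = 1331/1728.
P(at least one) = 1 − 1331/1728 = 397/1728.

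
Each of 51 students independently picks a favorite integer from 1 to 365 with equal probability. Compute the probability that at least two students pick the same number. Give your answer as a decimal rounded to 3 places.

It's easier to compute the probability that all 51 are distinct.
P(all distinct) = 365/365 · 364/365 · ··· · 315/365 ≈ 0.026.
So the probability of at least one match is 1 − 0.026 = 0.974.

0.974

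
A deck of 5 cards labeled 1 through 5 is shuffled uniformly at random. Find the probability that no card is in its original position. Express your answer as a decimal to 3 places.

0.367

This is the derangement probability: permutations of 5 with no fixed point.
D(5) = 5! · (1 − 1/1! + 1/2! − ··· + (−1)^5/5!) = 44.
P = 44/120 = 11/30 ≈ 0.367.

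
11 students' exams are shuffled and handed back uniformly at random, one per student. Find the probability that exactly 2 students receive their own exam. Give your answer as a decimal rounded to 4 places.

Choose which 2 of the 11 are fixed: C(11,2) = 55 ways.
The remaining 9 must have no fixed point: D(9) = 133496.
P = 55·133496/39916800 = 16687/90720 ≈ 0.1839.

0.1839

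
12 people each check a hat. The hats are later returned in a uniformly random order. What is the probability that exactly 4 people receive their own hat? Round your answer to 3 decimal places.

0.015

Choose which 4 of the 12 are fixed: C(12,4) = 495 ways.
The remaining 8 must have no fixed point: D(8) = 14833.
P = 495·14833/479001600 = 2119/138240 ≈ 0.015.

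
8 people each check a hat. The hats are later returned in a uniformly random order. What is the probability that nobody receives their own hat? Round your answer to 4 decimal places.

0.3679

This is the derangement probability: permutations of 8 with no fixed point.
D(8) = 8! · (1 − 1/1! + 1/2! − ··· + (−1)^8/8!) = 14833.
P = 14833/40320 = 2119/5760 ≈ 0.3679.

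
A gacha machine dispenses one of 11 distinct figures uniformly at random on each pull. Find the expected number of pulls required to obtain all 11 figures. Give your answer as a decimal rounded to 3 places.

33.219

After i distinct types are collected, each trial gives a new one with probability (11−i)/11, so the expected wait for the next new type is 11/(11−i).
E = 11/11 + 11/10 + 11/9 + 11/8 + 11/7 + 11/6 + 11/5 + 11/4 + 11/3 + 11/2 + 11/1 = 83711/2520 ≈ 33.219.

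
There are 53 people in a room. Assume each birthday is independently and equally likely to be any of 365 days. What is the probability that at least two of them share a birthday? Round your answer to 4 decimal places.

0.9811

It's easier to compute the probability that all 53 are distinct.
P(all distinct) = 365/365 · 364/365 · ··· · 313/365 ≈ 0.0189.
So the probability of at least one match is 1 − 0.0189 = 0.9811.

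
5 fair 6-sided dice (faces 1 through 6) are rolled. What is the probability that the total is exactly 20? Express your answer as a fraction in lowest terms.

There are 6^5 = 7776 equally likely outcomes.
The number of ordered 5-tuples from {1,…,6} summing to 20 is 651.
P(sum = 20) = 651/7776 = 217/2592.

217/2592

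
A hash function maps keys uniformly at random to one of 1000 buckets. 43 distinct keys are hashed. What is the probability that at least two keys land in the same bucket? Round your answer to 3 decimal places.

It's easier to compute the probability that all 43 are distinct.
P(all distinct) = 1000/1000 · 999/1000 · ··· · 958/1000 ≈ 0.400.
So the probability of at least one match is 1 − 0.400 = 0.600.

0.600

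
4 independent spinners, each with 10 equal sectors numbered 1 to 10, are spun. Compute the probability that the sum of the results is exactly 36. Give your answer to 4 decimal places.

There are 10^4 = 10000 equally likely outcomes.
The number of ordered 4-tuples from {1,…,10} summing to 36 is 35.
P(sum = 36) = 35/10000 = 7/2000 ≈ 0.0035.

0.0035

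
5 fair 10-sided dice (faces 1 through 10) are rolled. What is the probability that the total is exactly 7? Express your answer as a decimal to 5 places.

0.00015

There are 10^5 = 100000 equally likely outcomes.
The number of ordered 5-tuples from {1,…,10} summing to 7 is 15.
P(sum = 7) = 15/100000 = 3/20000 ≈ 0.00015.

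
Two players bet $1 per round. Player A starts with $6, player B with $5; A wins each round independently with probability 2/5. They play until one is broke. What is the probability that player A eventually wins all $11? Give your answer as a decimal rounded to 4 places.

Let r = q/p = (3/5)/(2/5) = 3/2. The recurrence P(i) = p·P(i+1) + q·P(i−1) with P(0)=0, P(11)=1 gives P(i) = (1 − r^i)/(1 − r^11).
P(6) = (1 − (3/2)^6) / (1 − (3/2)^11) = 21280/175099 ≈ 0.1215.

0.1215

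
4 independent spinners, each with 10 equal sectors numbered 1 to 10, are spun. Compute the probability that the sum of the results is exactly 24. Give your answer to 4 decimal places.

There are 10^4 = 10000 equally likely outcomes.
The number of ordered 4-tuples from {1,…,10} summing to 24 is 633.
P(sum = 24) = 633/10000 ≈ 0.0633.

0.0633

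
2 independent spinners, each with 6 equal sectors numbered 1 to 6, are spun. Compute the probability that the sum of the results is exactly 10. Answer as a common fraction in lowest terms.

There are 6^2 = 36 equally likely outcomes.
The number of ordered 2-tuples from {1,…,6} summing to 10 is 3.
P(sum = 10) = 3/36 = 1/12.

1/12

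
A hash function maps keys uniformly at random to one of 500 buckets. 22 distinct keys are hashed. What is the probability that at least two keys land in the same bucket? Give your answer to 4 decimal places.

It's easier to compute the probability that all 22 are distinct.
P(all distinct) = 500/500 · 499/500 · ··· · 479/500 ≈ 0.6258.
So the probability of at least one match is 1 − 0.6258 = 0.3742.

0.3742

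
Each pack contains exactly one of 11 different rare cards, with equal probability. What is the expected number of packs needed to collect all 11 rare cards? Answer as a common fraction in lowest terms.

After i distinct types are collected, each trial gives a new one with probability (11−i)/11, so the expected wait for the next new type is 11/(11−i).
E = 11/11 + 11/10 + 11/9 + 11/8 + 11/7 + 11/6 + 11/5 + 11/4 + 11/3 + 11/2 + 11/1 = 83711/2520.

83711/2520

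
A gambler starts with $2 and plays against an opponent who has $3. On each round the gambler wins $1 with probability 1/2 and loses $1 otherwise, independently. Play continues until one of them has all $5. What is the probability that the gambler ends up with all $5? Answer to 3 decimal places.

With a fair step, P(i) = ½P(i−1) + ½P(i+1) with P(0)=0, P(5)=1 has the linear solution P(i) = i/5.
P(2) = 2/5 ≈ 0.400.

0.400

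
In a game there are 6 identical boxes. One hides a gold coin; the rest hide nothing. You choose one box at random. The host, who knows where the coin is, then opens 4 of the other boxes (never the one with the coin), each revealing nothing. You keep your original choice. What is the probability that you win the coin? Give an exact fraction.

1/6

The host can always open 4 empty boxes regardless of your choice, so the reveals give no information about your original box.
P(win by staying) = 1/6.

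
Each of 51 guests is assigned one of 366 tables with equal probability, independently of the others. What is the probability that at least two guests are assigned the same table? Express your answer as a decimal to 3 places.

It's easier to compute the probability that all 51 are distinct.
P(all distinct) = 366/366 · 365/366 · ··· · 316/366 ≈ 0.026.
So the probability of at least one match is 1 − 0.026 = 0.974.

0.974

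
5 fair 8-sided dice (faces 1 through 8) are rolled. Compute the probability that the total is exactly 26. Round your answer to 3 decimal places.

0.061

There are 8^5 = 32768 equally likely outcomes.
The number of ordered 5-tuples from {1,…,8} summing to 26 is 2010.
P(sum = 26) = 2010/32768 = 1005/16384 ≈ 0.061.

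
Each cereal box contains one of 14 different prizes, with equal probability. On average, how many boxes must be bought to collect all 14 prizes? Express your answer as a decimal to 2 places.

45.52

After i distinct types are collected, each trial gives a new one with probability (14−i)/14, so the expected wait for the next new type is 14/(14−i).
E = 14/14 + 14/13 + 14/12 + 14/11 + 14/10 + 14/9 + 14/8 + 14/7 + 14/6 + 14/5 + 14/4 + 14/3 + 14/2 + 14/1 = 1171733/25740 ≈ 45.52.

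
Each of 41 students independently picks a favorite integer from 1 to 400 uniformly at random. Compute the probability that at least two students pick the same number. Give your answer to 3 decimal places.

It's easier to compute the probability that all 41 are distinct.
P(all distinct) = 400/400 · 399/400 · ··· · 360/400 ≈ 0.120.
So the probability of at least one match is 1 − 0.120 = 0.880.

0.880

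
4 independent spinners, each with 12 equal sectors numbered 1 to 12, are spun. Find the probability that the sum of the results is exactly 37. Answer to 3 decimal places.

0.018

There are 12^4 = 20736 equally likely outcomes.
The number of ordered 4-tuples from {1,…,12} summing to 37 is 364.
P(sum = 37) = 364/20736 = 91/5184 ≈ 0.018.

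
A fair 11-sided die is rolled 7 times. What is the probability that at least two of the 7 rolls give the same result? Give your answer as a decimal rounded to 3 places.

P(all 7 different) = 11/11 · 10/11 · ··· · 5/11 ≈ 0.085.
P(at least two equal) = 1 − 0.085 = 0.915.

0.915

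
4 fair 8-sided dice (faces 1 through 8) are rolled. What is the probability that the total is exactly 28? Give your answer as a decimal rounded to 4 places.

There are 8^4 = 4096 equally likely outcomes.
The number of ordered 4-tuples from {1,…,8} summing to 28 is 35.
P(sum = 28) = 35/4096 ≈ 0.0085.

0.0085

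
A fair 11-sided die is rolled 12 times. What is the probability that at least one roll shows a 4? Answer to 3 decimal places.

0.681

P(no roll shows a 4) = (10/11)^12 ≈ 0.319.
P(at least one) = 1 − 0.319 = 0.681.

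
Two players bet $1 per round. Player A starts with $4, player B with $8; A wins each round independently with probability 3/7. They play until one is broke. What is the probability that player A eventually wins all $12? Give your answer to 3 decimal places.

Let r = q/p = (4/7)/(3/7) = 4/3. The recurrence P(i) = p·P(i+1) + q·P(i−1) with P(0)=0, P(12)=1 gives P(i) = (1 − r^i)/(1 − r^12).
P(4) = (1 − (4/3)^4) / (1 − (4/3)^12) = 6561/92833 ≈ 0.071.

0.071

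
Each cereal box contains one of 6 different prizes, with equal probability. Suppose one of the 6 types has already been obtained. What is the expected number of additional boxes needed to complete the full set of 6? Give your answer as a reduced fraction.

Starting from 1 distinct type, each trial gives a new one with probability (6−i)/6 when i types are held, so the wait for the next new type is 6/(6−i).
E = 6/5 + 6/4 + 6/3 + 6/2 + 6/1 = 137/10.

137/10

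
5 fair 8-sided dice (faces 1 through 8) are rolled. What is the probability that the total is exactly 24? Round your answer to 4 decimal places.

There are 8^5 = 32768 equally likely outcomes.
The number of ordered 5-tuples from {1,…,8} summing to 24 is 2380.
P(sum = 24) = 2380/32768 = 595/8192 ≈ 0.0726.

0.0726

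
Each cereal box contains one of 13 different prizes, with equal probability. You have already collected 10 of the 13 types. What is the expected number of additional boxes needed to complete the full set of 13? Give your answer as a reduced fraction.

Starting from 10 distinct types, each trial gives a new one with probability (13−i)/13 when i types are held, so the wait for the next new type is 13/(13−i).
E = 13/3 + 13/2 + 13/1 = 143/6.

143/6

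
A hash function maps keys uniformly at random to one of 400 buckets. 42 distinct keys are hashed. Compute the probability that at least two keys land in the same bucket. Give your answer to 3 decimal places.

0.893

It's easier to compute the probability that all 42 are distinct.
P(all distinct) = 400/400 · 399/400 · ··· · 359/400 ≈ 0.107.
So the probability of at least one match is 1 − 0.107 = 0.893.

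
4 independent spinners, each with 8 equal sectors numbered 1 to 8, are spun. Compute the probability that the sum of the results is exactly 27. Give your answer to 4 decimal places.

0.0137

There are 8^4 = 4096 equally likely outcomes.
The number of ordered 4-tuples from {1,…,8} summing to 27 is 56.
P(sum = 27) = 56/4096 = 7/512 ≈ 0.0137.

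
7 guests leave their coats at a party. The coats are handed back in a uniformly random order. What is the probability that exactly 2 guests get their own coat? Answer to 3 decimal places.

Choose which 2 of the 7 are fixed: C(7,2) = 21 ways.
The remaining 5 must have no fixed point: D(5) = 44.
P = 21·44/5040 = 11/60 ≈ 0.183.

0.183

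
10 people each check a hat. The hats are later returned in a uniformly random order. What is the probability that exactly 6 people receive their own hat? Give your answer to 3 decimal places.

Choose which 6 of the 10 are fixed: C(10,6) = 210 ways.
The remaining 4 must have no fixed point: D(4) = 9.
P = 210·9/3628800 = 1/1920 ≈ 0.001.

0.001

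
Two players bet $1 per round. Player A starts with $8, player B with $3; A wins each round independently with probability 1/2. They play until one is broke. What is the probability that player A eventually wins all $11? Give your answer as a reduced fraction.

With a fair step, P(i) = ½P(i−1) + ½P(i+1) with P(0)=0, P(11)=1 has the linear solution P(i) = i/11.
P(8) = 8/11.

8/11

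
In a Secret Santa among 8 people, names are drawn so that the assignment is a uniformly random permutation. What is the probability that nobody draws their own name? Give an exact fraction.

2119/5760

This is the derangement probability: permutations of 8 with no fixed point.
D(8) = 8! · (1 − 1/1! + 1/2! − ··· + (−1)^8/8!) = 14833.
P = 14833/40320 = 2119/5760.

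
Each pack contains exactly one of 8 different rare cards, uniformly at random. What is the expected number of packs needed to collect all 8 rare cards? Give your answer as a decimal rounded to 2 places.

After i distinct types are collected, each trial gives a new one with probability (8−i)/8, so the expected wait for the next new type is 8/(8−i).
E = 8/8 + 8/7 + 8/6 + 8/5 + 8/4 + 8/3 + 8/2 + 8/1 = 761/35 ≈ 21.74.

21.74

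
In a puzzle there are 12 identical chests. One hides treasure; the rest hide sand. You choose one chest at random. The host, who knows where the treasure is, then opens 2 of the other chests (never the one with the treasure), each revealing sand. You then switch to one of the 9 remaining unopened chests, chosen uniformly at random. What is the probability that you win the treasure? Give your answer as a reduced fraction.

Your original chest holds the treasure with probability 1/12, so the other 11 collectively hold it with probability 11/12.
The host can always find 2 empty chests to open, so the reveals don't change that 11/12; it is now spread over the 9 remaining unopened chests.
P(win by switching) = (11/12) · (1/9) = 11/108.

11/108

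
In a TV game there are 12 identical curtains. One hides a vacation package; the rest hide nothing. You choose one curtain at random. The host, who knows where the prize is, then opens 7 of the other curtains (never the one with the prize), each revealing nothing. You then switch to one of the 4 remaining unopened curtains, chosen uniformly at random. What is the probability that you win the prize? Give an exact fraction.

11/48

Your original curtain holds the prize with probability 1/12, so the other 11 collectively hold it with probability 11/12.
The host can always find 7 empty curtains to open, so the reveals don't change that 11/12; it is now spread over the 4 remaining unopened curtains.
P(win by switching) = (11/12) · (1/4) = 11/48.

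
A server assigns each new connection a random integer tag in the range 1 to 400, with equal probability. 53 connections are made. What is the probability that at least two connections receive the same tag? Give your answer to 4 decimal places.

0.9729

It's easier to compute the probability that all 53 are distinct.
P(all distinct) = 400/400 · 399/400 · ··· · 348/400 ≈ 0.0271.
So the probability of at least one match is 1 − 0.0271 = 0.9729.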